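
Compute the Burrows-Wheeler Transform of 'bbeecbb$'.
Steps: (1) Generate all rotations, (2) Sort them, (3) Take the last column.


Rotations (sorted):
  0: $bbeecbb -> last char: b
  1: b$bbeecb -> last char: b
  2: bb$bbeec -> last char: c
  3: bbeecbb$ -> last char: $
  4: beecbb$b -> last char: b
  5: cbb$bbee -> last char: e
  6: ecbb$bbe -> last char: e
  7: eecbb$bb -> last char: b


BWT = bbc$beeb


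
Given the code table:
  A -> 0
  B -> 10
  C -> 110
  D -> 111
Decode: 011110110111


Decoding:
0 -> A
111 -> D
10 -> B
110 -> C
111 -> D


Result: ADBCD


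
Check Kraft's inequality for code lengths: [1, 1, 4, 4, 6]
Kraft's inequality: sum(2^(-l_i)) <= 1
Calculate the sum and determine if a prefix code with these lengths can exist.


Sum = 2^(-1) + 2^(-1) + 2^(-4) + 2^(-4) + 2^(-6)
    = 0.5 + 0.5 + 0.0625 + 0.0625 + 0.015625
    = 73/64 = 1.140625
Since 1.140625 > 1, Kraft's inequality is NOT satisfied.
A prefix code with these lengths CANNOT exist.

Kraft sum = 1.140625. Not satisfied.


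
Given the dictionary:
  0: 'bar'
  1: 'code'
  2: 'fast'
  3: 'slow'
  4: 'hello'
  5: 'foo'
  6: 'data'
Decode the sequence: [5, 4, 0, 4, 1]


Look up each index in the dictionary:
  5 -> 'foo'
  4 -> 'hello'
  0 -> 'bar'
  4 -> 'hello'
  1 -> 'code'

Decoded: "foo hello bar hello code"


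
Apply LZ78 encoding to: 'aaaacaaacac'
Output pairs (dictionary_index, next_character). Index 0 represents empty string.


LZ78 encoding steps:
Dictionary: {0: ''}
Step 1: w='' (idx 0), next='a' -> output (0, 'a'), add 'a' as idx 1
Step 2: w='a' (idx 1), next='a' -> output (1, 'a'), add 'aa' as idx 2
Step 3: w='a' (idx 1), next='c' -> output (1, 'c'), add 'ac' as idx 3
Step 4: w='aa' (idx 2), next='a' -> output (2, 'a'), add 'aaa' as idx 4
Step 5: w='' (idx 0), next='c' -> output (0, 'c'), add 'c' as idx 5
Step 6: w='ac' (idx 3), end of input -> output (3, '')


Encoded: [(0, 'a'), (1, 'a'), (1, 'c'), (2, 'a'), (0, 'c'), (3, '')]


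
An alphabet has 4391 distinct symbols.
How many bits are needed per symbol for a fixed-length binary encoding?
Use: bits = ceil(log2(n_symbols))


log2(4391) = 12.1003
Bracket: 2^12 = 4096 < 4391 <= 2^13 = 8192
So ceil(log2(4391)) = 13

bits = ceil(log2(4391)) = ceil(12.1003) = 13 bits


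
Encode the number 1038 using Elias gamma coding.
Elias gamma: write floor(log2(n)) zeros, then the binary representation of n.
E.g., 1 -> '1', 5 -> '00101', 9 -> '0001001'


num_bits = floor(log2(1038)) + 1 = 11
leading_zeros = num_bits - 1 = 10
binary(1038) = 10000001110

Elias gamma(1038) = '0000000000' + '10000001110' = 000000000010000001110 (21 bits)


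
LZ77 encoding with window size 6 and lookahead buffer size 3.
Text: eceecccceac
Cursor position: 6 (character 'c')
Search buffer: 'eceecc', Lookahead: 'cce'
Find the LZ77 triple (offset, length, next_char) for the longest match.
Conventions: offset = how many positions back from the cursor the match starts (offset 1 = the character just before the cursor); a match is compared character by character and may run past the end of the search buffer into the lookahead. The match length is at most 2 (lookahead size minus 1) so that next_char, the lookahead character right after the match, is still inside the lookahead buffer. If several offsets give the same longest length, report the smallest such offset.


Try each offset into the search buffer:
  offset=1 (pos 5, char 'c'): match length 2
  offset=2 (pos 4, char 'c'): match length 2
  offset=3 (pos 3, char 'e'): match length 0
  offset=4 (pos 2, char 'e'): match length 0
  offset=5 (pos 1, char 'c'): match length 1
  offset=6 (pos 0, char 'e'): match length 0
Longest match has length 2, found at offsets 1, 2; take the smallest, offset 1.
next_char = character at position 6 + 2 = 8 -> 'e'

Best match: offset=1, length=2 (matching 'cc' starting at position 5)
LZ77 triple: (1, 2, 'e')


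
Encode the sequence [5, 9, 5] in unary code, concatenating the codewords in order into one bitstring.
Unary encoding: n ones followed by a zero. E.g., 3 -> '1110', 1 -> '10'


Encode each number as n ones followed by a terminating 0:
  5 -> 111110 (6 bits)
  9 -> 1111111110 (10 bits)
  5 -> 111110 (6 bits)
Total length = 6 + 10 + 6 = 22 bits.

Unary([5, 9, 5]) = 1111101111111110111110 (22 bits)


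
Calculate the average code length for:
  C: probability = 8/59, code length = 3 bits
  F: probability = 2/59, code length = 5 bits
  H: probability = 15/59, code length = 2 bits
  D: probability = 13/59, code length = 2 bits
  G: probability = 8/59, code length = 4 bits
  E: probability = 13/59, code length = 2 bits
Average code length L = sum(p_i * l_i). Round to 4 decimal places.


Weighted contributions p_i * l_i:
  C: (8/59) * 3 = 24/59
  F: (2/59) * 5 = 10/59
  H: (15/59) * 2 = 30/59
  D: (13/59) * 2 = 26/59
  G: (8/59) * 4 = 32/59
  E: (13/59) * 2 = 26/59
Sum = (24 + 10 + 30 + 26 + 32 + 26)/59 = 148/59

L = 148/59 = 2.5085 bits/symbol


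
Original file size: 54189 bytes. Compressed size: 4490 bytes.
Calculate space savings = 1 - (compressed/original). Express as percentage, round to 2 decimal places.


ratio = compressed/original = 4490/54189 = 0.082858
savings = 1 - ratio = 1 - 0.082858 = 0.917142
as a percentage: 0.917142 * 100 = 91.71%

Space savings = 1 - 4490/54189 = 91.71%


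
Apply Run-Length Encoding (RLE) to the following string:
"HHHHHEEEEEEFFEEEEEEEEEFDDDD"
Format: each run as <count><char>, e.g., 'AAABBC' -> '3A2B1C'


Scanning runs left to right:
  i=0: run of 'H' x 5 -> '5H'
  i=5: run of 'E' x 6 -> '6E'
  i=11: run of 'F' x 2 -> '2F'
  i=13: run of 'E' x 9 -> '9E'
  i=22: run of 'F' x 1 -> '1F'
  i=23: run of 'D' x 4 -> '4D'

RLE = 5H6E2F9E1F4D


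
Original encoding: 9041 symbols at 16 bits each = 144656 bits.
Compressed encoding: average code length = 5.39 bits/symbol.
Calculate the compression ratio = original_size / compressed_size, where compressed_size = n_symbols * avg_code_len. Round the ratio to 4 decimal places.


original_size = n_symbols * orig_bits = 9041 * 16 = 144656 bits
compressed_size = n_symbols * avg_code_len = 9041 * 5.39 = 48730.99 bits
ratio = original_size / compressed_size = 144656 / 48730.99 = 2.9685

Compression ratio = 2.9685


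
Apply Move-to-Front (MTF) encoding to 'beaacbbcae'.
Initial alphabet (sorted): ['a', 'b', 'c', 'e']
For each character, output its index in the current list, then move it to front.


MTF encoding:
'b': index 1 in ['a', 'b', 'c', 'e'] -> ['b', 'a', 'c', 'e']
'e': index 3 in ['b', 'a', 'c', 'e'] -> ['e', 'b', 'a', 'c']
'a': index 2 in ['e', 'b', 'a', 'c'] -> ['a', 'e', 'b', 'c']
'a': index 0 in ['a', 'e', 'b', 'c'] -> ['a', 'e', 'b', 'c']
'c': index 3 in ['a', 'e', 'b', 'c'] -> ['c', 'a', 'e', 'b']
'b': index 3 in ['c', 'a', 'e', 'b'] -> ['b', 'c', 'a', 'e']
'b': index 0 in ['b', 'c', 'a', 'e'] -> ['b', 'c', 'a', 'e']
'c': index 1 in ['b', 'c', 'a', 'e'] -> ['c', 'b', 'a', 'e']
'a': index 2 in ['c', 'b', 'a', 'e'] -> ['a', 'c', 'b', 'e']
'e': index 3 in ['a', 'c', 'b', 'e'] -> ['e', 'a', 'c', 'b']


Output: [1, 3, 2, 0, 3, 3, 0, 1, 2, 3]


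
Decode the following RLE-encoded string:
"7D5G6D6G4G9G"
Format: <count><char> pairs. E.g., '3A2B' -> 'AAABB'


Expanding each <count><char> pair:
  7D -> 'DDDDDDD'
  5G -> 'GGGGG'
  6D -> 'DDDDDD'
  6G -> 'GGGGGG'
  4G -> 'GGGG'
  9G -> 'GGGGGGGGG'

Decoded = DDDDDDDGGGGGDDDDDDGGGGGGGGGGGGGGGGGGG


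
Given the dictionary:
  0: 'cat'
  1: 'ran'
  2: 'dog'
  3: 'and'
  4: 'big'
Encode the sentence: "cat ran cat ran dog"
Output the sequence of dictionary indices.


Look up each word in the dictionary:
  'cat' -> 0
  'ran' -> 1
  'cat' -> 0
  'ran' -> 1
  'dog' -> 2

Encoded: [0, 1, 0, 1, 2]


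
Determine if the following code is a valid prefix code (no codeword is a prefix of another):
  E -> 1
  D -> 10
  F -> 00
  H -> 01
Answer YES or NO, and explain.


Checking each pair (does one codeword prefix another?):
  E='1' vs D='10': prefix -- VIOLATION

NO -- this is NOT a valid prefix code. E (1) is a prefix of D (10).


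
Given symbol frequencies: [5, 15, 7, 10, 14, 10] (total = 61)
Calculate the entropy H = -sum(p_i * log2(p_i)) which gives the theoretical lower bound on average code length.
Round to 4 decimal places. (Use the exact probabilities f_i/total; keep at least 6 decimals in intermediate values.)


Per-symbol terms -p_i * log2(p_i) with p_i = f_i/61:
  p = 5/61 = 0.081967: log2(p) = -3.608809, -p*log2(p) = 0.295804
  p = 15/61 = 0.245902: log2(p) = -2.023847, -p*log2(p) = 0.497667
  p = 7/61 = 0.114754: log2(p) = -3.123382, -p*log2(p) = 0.358421
  p = 10/61 = 0.163934: log2(p) = -2.608809, -p*log2(p) = 0.427674
  p = 14/61 = 0.229508: log2(p) = -2.123382, -p*log2(p) = 0.487334
  p = 10/61 = 0.163934: log2(p) = -2.608809, -p*log2(p) = 0.427674
H = 0.295804 + 0.497667 + 0.358421 + 0.427674 + 0.487334 + 0.427674 = 2.494574

H = 2.4946 bits/symbol


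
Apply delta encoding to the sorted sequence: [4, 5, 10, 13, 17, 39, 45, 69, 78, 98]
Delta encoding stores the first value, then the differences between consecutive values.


First value: 4
Deltas:
  5 - 4 = 1
  10 - 5 = 5
  13 - 10 = 3
  17 - 13 = 4
  39 - 17 = 22
  45 - 39 = 6
  69 - 45 = 24
  78 - 69 = 9
  98 - 78 = 20


Delta encoded: [4, 1, 5, 3, 4, 22, 6, 24, 9, 20]


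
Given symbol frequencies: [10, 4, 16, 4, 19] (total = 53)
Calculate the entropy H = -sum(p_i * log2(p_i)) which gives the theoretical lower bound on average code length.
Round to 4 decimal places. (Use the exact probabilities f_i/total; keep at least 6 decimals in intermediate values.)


Per-symbol terms -p_i * log2(p_i) with p_i = f_i/53:
  p = 10/53 = 0.188679: log2(p) = -2.405992, -p*log2(p) = 0.453961
  p = 4/53 = 0.075472: log2(p) = -3.727920, -p*log2(p) = 0.281352
  p = 16/53 = 0.301887: log2(p) = -1.727920, -p*log2(p) = 0.521636
  p = 4/53 = 0.075472: log2(p) = -3.727920, -p*log2(p) = 0.281352
  p = 19/53 = 0.358491: log2(p) = -1.479993, -p*log2(p) = 0.530564
H = 0.453961 + 0.281352 + 0.521636 + 0.281352 + 0.530564 = 2.068865

H = 2.0689 bits/symbol


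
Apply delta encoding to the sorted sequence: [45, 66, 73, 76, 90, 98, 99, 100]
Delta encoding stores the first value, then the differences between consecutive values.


First value: 45
Deltas:
  66 - 45 = 21
  73 - 66 = 7
  76 - 73 = 3
  90 - 76 = 14
  98 - 90 = 8
  99 - 98 = 1
  100 - 99 = 1


Delta encoded: [45, 21, 7, 3, 14, 8, 1, 1]


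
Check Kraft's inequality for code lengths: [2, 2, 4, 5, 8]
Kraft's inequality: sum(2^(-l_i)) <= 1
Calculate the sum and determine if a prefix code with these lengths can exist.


Sum = 2^(-2) + 2^(-2) + 2^(-4) + 2^(-5) + 2^(-8)
    = 0.25 + 0.25 + 0.0625 + 0.03125 + 0.00390625
    = 153/256 = 0.59765625
Since 0.59765625 <= 1, Kraft's inequality IS satisfied.
A prefix code with these lengths CAN exist.

Kraft sum = 0.59765625. Satisfied.


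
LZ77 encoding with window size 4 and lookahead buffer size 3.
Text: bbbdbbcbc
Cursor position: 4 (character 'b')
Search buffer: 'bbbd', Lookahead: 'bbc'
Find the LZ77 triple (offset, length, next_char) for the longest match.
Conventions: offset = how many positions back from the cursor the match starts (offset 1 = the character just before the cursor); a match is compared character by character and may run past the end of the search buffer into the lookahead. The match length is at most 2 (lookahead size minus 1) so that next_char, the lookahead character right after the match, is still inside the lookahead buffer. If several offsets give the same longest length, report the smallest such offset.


Try each offset into the search buffer:
  offset=1 (pos 3, char 'd'): match length 0
  offset=2 (pos 2, char 'b'): match length 1
  offset=3 (pos 1, char 'b'): match length 2
  offset=4 (pos 0, char 'b'): match length 2
Longest match has length 2, found at offsets 3, 4; take the smallest, offset 3.
next_char = character at position 4 + 2 = 6 -> 'c'

Best match: offset=3, length=2 (matching 'bb' starting at position 1)
LZ77 triple: (3, 2, 'c')


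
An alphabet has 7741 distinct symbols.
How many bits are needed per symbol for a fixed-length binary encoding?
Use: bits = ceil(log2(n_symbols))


log2(7741) = 12.9183
Bracket: 2^12 = 4096 < 7741 <= 2^13 = 8192
So ceil(log2(7741)) = 13

bits = ceil(log2(7741)) = ceil(12.9183) = 13 bits


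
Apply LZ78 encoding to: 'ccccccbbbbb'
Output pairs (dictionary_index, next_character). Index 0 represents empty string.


LZ78 encoding steps:
Dictionary: {0: ''}
Step 1: w='' (idx 0), next='c' -> output (0, 'c'), add 'c' as idx 1
Step 2: w='c' (idx 1), next='c' -> output (1, 'c'), add 'cc' as idx 2
Step 3: w='cc' (idx 2), next='c' -> output (2, 'c'), add 'ccc' as idx 3
Step 4: w='' (idx 0), next='b' -> output (0, 'b'), add 'b' as idx 4
Step 5: w='b' (idx 4), next='b' -> output (4, 'b'), add 'bb' as idx 5
Step 6: w='bb' (idx 5), end of input -> output (5, '')


Encoded: [(0, 'c'), (1, 'c'), (2, 'c'), (0, 'b'), (4, 'b'), (5, '')]


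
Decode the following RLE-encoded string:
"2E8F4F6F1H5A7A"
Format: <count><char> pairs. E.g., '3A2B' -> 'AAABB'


Expanding each <count><char> pair:
  2E -> 'EE'
  8F -> 'FFFFFFFF'
  4F -> 'FFFF'
  6F -> 'FFFFFF'
  1H -> 'H'
  5A -> 'AAAAA'
  7A -> 'AAAAAAA'

Decoded = EEFFFFFFFFFFFFFFFFFFHAAAAAAAAAAAA


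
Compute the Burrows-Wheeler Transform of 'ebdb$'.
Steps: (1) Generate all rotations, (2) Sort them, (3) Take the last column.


Rotations (sorted):
  0: $ebdb -> last char: b
  1: b$ebd -> last char: d
  2: bdb$e -> last char: e
  3: db$eb -> last char: b
  4: ebdb$ -> last char: $


BWT = bdeb$


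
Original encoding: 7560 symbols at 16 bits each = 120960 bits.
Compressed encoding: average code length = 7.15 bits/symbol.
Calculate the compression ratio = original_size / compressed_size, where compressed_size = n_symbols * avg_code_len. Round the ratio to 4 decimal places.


original_size = n_symbols * orig_bits = 7560 * 16 = 120960 bits
compressed_size = n_symbols * avg_code_len = 7560 * 7.15 = 54054.0 bits
ratio = original_size / compressed_size = 120960 / 54054.0 = 2.2378

Compression ratio = 2.2378


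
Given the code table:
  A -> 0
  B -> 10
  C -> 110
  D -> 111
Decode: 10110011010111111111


Decoding:
10 -> B
110 -> C
0 -> A
110 -> C
10 -> B
111 -> D
111 -> D
111 -> D


Result: BCACBDDD


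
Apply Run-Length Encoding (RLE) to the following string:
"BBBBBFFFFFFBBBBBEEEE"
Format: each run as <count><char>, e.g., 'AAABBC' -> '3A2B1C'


Scanning runs left to right:
  i=0: run of 'B' x 5 -> '5B'
  i=5: run of 'F' x 6 -> '6F'
  i=11: run of 'B' x 5 -> '5B'
  i=16: run of 'E' x 4 -> '4E'

RLE = 5B6F5B4E


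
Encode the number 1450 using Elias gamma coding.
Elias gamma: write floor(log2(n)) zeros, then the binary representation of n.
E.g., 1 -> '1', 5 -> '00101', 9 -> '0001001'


num_bits = floor(log2(1450)) + 1 = 11
leading_zeros = num_bits - 1 = 10
binary(1450) = 10110101010

Elias gamma(1450) = '0000000000' + '10110101010' = 000000000010110101010 (21 bits)


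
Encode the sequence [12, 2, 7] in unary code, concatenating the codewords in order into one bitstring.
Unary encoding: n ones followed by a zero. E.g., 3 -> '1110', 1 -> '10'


Encode each number as n ones followed by a terminating 0:
  12 -> 1111111111110 (13 bits)
  2 -> 110 (3 bits)
  7 -> 11111110 (8 bits)
Total length = 13 + 3 + 8 = 24 bits.

Unary([12, 2, 7]) = 111111111111011011111110 (24 bits)


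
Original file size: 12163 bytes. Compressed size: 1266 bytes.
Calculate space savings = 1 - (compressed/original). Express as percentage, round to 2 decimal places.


ratio = compressed/original = 1266/12163 = 0.104086
savings = 1 - ratio = 1 - 0.104086 = 0.895914
as a percentage: 0.895914 * 100 = 89.59%

Space savings = 1 - 1266/12163 = 89.59%


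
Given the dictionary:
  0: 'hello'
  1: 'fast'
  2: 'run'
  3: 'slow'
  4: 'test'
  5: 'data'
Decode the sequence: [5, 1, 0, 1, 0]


Look up each index in the dictionary:
  5 -> 'data'
  1 -> 'fast'
  0 -> 'hello'
  1 -> 'fast'
  0 -> 'hello'

Decoded: "data fast hello fast hello"


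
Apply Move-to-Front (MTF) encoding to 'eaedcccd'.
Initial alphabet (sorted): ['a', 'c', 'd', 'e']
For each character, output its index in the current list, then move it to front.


MTF encoding:
'e': index 3 in ['a', 'c', 'd', 'e'] -> ['e', 'a', 'c', 'd']
'a': index 1 in ['e', 'a', 'c', 'd'] -> ['a', 'e', 'c', 'd']
'e': index 1 in ['a', 'e', 'c', 'd'] -> ['e', 'a', 'c', 'd']
'd': index 3 in ['e', 'a', 'c', 'd'] -> ['d', 'e', 'a', 'c']
'c': index 3 in ['d', 'e', 'a', 'c'] -> ['c', 'd', 'e', 'a']
'c': index 0 in ['c', 'd', 'e', 'a'] -> ['c', 'd', 'e', 'a']
'c': index 0 in ['c', 'd', 'e', 'a'] -> ['c', 'd', 'e', 'a']
'd': index 1 in ['c', 'd', 'e', 'a'] -> ['d', 'c', 'e', 'a']


Output: [3, 1, 1, 3, 3, 0, 0, 1]


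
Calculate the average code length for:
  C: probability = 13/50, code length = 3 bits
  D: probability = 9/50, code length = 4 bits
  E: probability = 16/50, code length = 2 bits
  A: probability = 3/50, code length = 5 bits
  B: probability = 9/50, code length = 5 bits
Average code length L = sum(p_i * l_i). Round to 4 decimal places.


Weighted contributions p_i * l_i:
  C: (13/50) * 3 = 39/50
  D: (9/50) * 4 = 36/50
  E: (16/50) * 2 = 32/50
  A: (3/50) * 5 = 15/50
  B: (9/50) * 5 = 45/50
Sum = (39 + 36 + 32 + 15 + 45)/50 = 167/50

L = 167/50 = 3.3400 bits/symbol


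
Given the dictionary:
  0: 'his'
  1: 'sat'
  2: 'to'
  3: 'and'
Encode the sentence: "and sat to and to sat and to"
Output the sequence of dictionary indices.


Look up each word in the dictionary:
  'and' -> 3
  'sat' -> 1
  'to' -> 2
  'and' -> 3
  'to' -> 2
  'sat' -> 1
  'and' -> 3
  'to' -> 2

Encoded: [3, 1, 2, 3, 2, 1, 3, 2]


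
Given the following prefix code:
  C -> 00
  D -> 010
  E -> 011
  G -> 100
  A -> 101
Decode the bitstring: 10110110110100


Decoding step by step:
Bits 101 -> A
Bits 101 -> A
Bits 101 -> A
Bits 101 -> A
Bits 00 -> C


Decoded message: AAAAC


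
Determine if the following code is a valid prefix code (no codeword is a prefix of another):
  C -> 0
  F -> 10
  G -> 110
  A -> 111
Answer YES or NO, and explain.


Checking each pair (does one codeword prefix another?):
  C='0' vs F='10': no prefix
  C='0' vs G='110': no prefix
  C='0' vs A='111': no prefix
  F='10' vs C='0': no prefix
  F='10' vs G='110': no prefix
  F='10' vs A='111': no prefix
  G='110' vs C='0': no prefix
  G='110' vs F='10': no prefix
  G='110' vs A='111': no prefix
  A='111' vs C='0': no prefix
  A='111' vs F='10': no prefix
  A='111' vs G='110': no prefix
No violation found over all pairs.

YES -- this is a valid prefix code. No codeword is a prefix of any other codeword.


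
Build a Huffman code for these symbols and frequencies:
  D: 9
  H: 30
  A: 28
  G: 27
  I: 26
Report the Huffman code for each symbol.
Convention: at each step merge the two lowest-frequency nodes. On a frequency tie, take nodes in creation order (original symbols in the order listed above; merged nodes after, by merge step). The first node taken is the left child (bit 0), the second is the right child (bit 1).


Huffman tree construction:
Step 1: Merge D(9) + I(26) = 35
Step 2: Merge G(27) + A(28) = 55
Step 3: Merge H(30) + (D+I)(35) = 65
Step 4: Merge (G+A)(55) + (H+(D+I))(65) = 120
Read each symbol's code off the tree from the root (left child = 0, right child = 1).

Codes:
  D: 110 (length 3)
  H: 10 (length 2)
  A: 01 (length 2)
  G: 00 (length 2)
  I: 111 (length 3)
Average code length: 275/120 = 2.2917 bits/symbol


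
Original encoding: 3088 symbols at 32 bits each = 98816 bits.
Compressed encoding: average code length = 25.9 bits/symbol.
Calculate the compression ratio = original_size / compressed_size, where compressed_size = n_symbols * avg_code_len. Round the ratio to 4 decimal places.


original_size = n_symbols * orig_bits = 3088 * 32 = 98816 bits
compressed_size = n_symbols * avg_code_len = 3088 * 25.9 = 79979.2 bits
ratio = original_size / compressed_size = 98816 / 79979.2 = 1.2355

Compression ratio = 1.2355


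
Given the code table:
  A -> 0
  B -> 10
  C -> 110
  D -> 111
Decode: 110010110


Decoding:
110 -> C
0 -> A
10 -> B
110 -> C


Result: CABC


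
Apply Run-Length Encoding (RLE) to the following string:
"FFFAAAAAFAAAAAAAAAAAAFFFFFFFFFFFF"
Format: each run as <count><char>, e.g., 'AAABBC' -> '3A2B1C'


Scanning runs left to right:
  i=0: run of 'F' x 3 -> '3F'
  i=3: run of 'A' x 5 -> '5A'
  i=8: run of 'F' x 1 -> '1F'
  i=9: run of 'A' x 12 -> '12A'
  i=21: run of 'F' x 12 -> '12F'

RLE = 3F5A1F12A12F


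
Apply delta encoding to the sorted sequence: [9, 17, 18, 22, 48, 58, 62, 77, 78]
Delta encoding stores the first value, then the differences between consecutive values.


First value: 9
Deltas:
  17 - 9 = 8
  18 - 17 = 1
  22 - 18 = 4
  48 - 22 = 26
  58 - 48 = 10
  62 - 58 = 4
  77 - 62 = 15
  78 - 77 = 1


Delta encoded: [9, 8, 1, 4, 26, 10, 4, 15, 1]


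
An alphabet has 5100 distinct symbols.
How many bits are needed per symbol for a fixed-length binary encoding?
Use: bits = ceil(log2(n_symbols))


log2(5100) = 12.3163
Bracket: 2^12 = 4096 < 5100 <= 2^13 = 8192
So ceil(log2(5100)) = 13

bits = ceil(log2(5100)) = ceil(12.3163) = 13 bits


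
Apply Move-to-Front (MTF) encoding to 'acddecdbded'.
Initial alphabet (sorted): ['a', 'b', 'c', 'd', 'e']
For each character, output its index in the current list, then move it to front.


MTF encoding:
'a': index 0 in ['a', 'b', 'c', 'd', 'e'] -> ['a', 'b', 'c', 'd', 'e']
'c': index 2 in ['a', 'b', 'c', 'd', 'e'] -> ['c', 'a', 'b', 'd', 'e']
'd': index 3 in ['c', 'a', 'b', 'd', 'e'] -> ['d', 'c', 'a', 'b', 'e']
'd': index 0 in ['d', 'c', 'a', 'b', 'e'] -> ['d', 'c', 'a', 'b', 'e']
'e': index 4 in ['d', 'c', 'a', 'b', 'e'] -> ['e', 'd', 'c', 'a', 'b']
'c': index 2 in ['e', 'd', 'c', 'a', 'b'] -> ['c', 'e', 'd', 'a', 'b']
'd': index 2 in ['c', 'e', 'd', 'a', 'b'] -> ['d', 'c', 'e', 'a', 'b']
'b': index 4 in ['d', 'c', 'e', 'a', 'b'] -> ['b', 'd', 'c', 'e', 'a']
'd': index 1 in ['b', 'd', 'c', 'e', 'a'] -> ['d', 'b', 'c', 'e', 'a']
'e': index 3 in ['d', 'b', 'c', 'e', 'a'] -> ['e', 'd', 'b', 'c', 'a']
'd': index 1 in ['e', 'd', 'b', 'c', 'a'] -> ['d', 'e', 'b', 'c', 'a']


Output: [0, 2, 3, 0, 4, 2, 2, 4, 1, 3, 1]


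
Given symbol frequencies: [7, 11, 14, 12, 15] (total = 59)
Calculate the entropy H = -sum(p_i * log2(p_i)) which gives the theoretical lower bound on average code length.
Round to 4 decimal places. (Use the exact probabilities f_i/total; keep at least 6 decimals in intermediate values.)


Per-symbol terms -p_i * log2(p_i) with p_i = f_i/59:
  p = 7/59 = 0.118644: log2(p) = -3.075288, -p*log2(p) = 0.364865
  p = 11/59 = 0.186441: log2(p) = -2.423211, -p*log2(p) = 0.451785
  p = 14/59 = 0.237288: log2(p) = -2.075288, -p*log2(p) = 0.492441
  p = 12/59 = 0.203390: log2(p) = -2.297681, -p*log2(p) = 0.467325
  p = 15/59 = 0.254237: log2(p) = -1.975752, -p*log2(p) = 0.502310
H = 0.364865 + 0.451785 + 0.492441 + 0.467325 + 0.502310 = 2.278726

H = 2.2787 bits/symbol


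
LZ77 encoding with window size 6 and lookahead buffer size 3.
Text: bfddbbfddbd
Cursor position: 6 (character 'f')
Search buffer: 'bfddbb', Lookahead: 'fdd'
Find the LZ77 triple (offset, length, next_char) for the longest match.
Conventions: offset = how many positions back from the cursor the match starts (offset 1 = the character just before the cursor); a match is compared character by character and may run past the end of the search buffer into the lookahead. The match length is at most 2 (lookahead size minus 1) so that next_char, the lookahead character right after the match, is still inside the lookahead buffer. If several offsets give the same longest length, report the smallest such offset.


Try each offset into the search buffer:
  offset=1 (pos 5, char 'b'): match length 0
  offset=2 (pos 4, char 'b'): match length 0
  offset=3 (pos 3, char 'd'): match length 0
  offset=4 (pos 2, char 'd'): match length 0
  offset=5 (pos 1, char 'f'): match length 2
  offset=6 (pos 0, char 'b'): match length 0
Longest match has length 2 at offset 5.
next_char = character at position 6 + 2 = 8 -> 'd'

Best match: offset=5, length=2 (matching 'fd' starting at position 1)
LZ77 triple: (5, 2, 'd')


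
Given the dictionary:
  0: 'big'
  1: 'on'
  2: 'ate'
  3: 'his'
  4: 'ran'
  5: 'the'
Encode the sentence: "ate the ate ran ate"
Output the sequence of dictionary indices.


Look up each word in the dictionary:
  'ate' -> 2
  'the' -> 5
  'ate' -> 2
  'ran' -> 4
  'ate' -> 2

Encoded: [2, 5, 2, 4, 2]


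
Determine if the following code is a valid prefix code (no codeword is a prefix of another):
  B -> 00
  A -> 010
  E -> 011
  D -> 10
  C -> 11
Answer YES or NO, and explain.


Checking each pair (does one codeword prefix another?):
  B='00' vs A='010': no prefix
  B='00' vs E='011': no prefix
  B='00' vs D='10': no prefix
  B='00' vs C='11': no prefix
  A='010' vs B='00': no prefix
  A='010' vs E='011': no prefix
  A='010' vs D='10': no prefix
  A='010' vs C='11': no prefix
  E='011' vs B='00': no prefix
  E='011' vs A='010': no prefix
  E='011' vs D='10': no prefix
  E='011' vs C='11': no prefix
  D='10' vs B='00': no prefix
  D='10' vs A='010': no prefix
  D='10' vs E='011': no prefix
  D='10' vs C='11': no prefix
  C='11' vs B='00': no prefix
  C='11' vs A='010': no prefix
  C='11' vs E='011': no prefix
  C='11' vs D='10': no prefix
No violation found over all pairs.

YES -- this is a valid prefix code. No codeword is a prefix of any other codeword.


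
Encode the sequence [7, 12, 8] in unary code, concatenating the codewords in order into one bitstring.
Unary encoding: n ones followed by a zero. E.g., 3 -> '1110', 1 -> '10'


Encode each number as n ones followed by a terminating 0:
  7 -> 11111110 (8 bits)
  12 -> 1111111111110 (13 bits)
  8 -> 111111110 (9 bits)
Total length = 8 + 13 + 9 = 30 bits.

Unary([7, 12, 8]) = 111111101111111111110111111110 (30 bits)


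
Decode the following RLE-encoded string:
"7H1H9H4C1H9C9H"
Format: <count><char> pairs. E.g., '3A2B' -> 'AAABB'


Expanding each <count><char> pair:
  7H -> 'HHHHHHH'
  1H -> 'H'
  9H -> 'HHHHHHHHH'
  4C -> 'CCCC'
  1H -> 'H'
  9C -> 'CCCCCCCCC'
  9H -> 'HHHHHHHHH'

Decoded = HHHHHHHHHHHHHHHHHCCCCHCCCCCCCCCHHHHHHHHH


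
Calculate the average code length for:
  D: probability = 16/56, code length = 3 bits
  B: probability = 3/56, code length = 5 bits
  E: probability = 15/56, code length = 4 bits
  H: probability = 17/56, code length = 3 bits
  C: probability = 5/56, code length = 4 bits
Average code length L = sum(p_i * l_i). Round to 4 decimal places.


Weighted contributions p_i * l_i:
  D: (16/56) * 3 = 48/56
  B: (3/56) * 5 = 15/56
  E: (15/56) * 4 = 60/56
  H: (17/56) * 3 = 51/56
  C: (5/56) * 4 = 20/56
Sum = (48 + 15 + 60 + 51 + 20)/56 = 194/56

L = 194/56 = 3.4643 bits/symbol


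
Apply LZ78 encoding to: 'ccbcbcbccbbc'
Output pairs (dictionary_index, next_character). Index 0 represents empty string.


LZ78 encoding steps:
Dictionary: {0: ''}
Step 1: w='' (idx 0), next='c' -> output (0, 'c'), add 'c' as idx 1
Step 2: w='c' (idx 1), next='b' -> output (1, 'b'), add 'cb' as idx 2
Step 3: w='cb' (idx 2), next='c' -> output (2, 'c'), add 'cbc' as idx 3
Step 4: w='' (idx 0), next='b' -> output (0, 'b'), add 'b' as idx 4
Step 5: w='c' (idx 1), next='c' -> output (1, 'c'), add 'cc' as idx 5
Step 6: w='b' (idx 4), next='b' -> output (4, 'b'), add 'bb' as idx 6
Step 7: w='c' (idx 1), end of input -> output (1, '')


Encoded: [(0, 'c'), (1, 'b'), (2, 'c'), (0, 'b'), (1, 'c'), (4, 'b'), (1, '')]


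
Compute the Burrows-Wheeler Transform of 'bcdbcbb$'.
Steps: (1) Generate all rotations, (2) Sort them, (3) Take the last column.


Rotations (sorted):
  0: $bcdbcbb -> last char: b
  1: b$bcdbcb -> last char: b
  2: bb$bcdbc -> last char: c
  3: bcbb$bcd -> last char: d
  4: bcdbcbb$ -> last char: $
  5: cbb$bcdb -> last char: b
  6: cdbcbb$b -> last char: b
  7: dbcbb$bc -> last char: c


BWT = bbcd$bbc


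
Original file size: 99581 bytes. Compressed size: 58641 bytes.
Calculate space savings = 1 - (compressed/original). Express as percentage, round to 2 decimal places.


ratio = compressed/original = 58641/99581 = 0.588877
savings = 1 - ratio = 1 - 0.588877 = 0.411123
as a percentage: 0.411123 * 100 = 41.11%

Space savings = 1 - 58641/99581 = 41.11%


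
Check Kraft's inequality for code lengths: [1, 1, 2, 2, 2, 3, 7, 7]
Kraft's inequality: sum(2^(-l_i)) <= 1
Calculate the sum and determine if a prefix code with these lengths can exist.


Sum = 2^(-1) + 2^(-1) + 2^(-2) + 2^(-2) + 2^(-2) + 2^(-3) + 2^(-7) + 2^(-7)
    = 0.5 + 0.5 + 0.25 + 0.25 + 0.25 + 0.125 + 0.0078125 + 0.0078125
    = 242/128 = 1.890625
Since 1.890625 > 1, Kraft's inequality is NOT satisfied.
A prefix code with these lengths CANNOT exist.

Kraft sum = 1.890625. Not satisfied.


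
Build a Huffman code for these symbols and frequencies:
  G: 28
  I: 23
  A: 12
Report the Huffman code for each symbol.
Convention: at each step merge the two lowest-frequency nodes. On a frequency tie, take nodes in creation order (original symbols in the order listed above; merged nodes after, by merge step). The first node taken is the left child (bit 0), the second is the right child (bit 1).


Huffman tree construction:
Step 1: Merge A(12) + I(23) = 35
Step 2: Merge G(28) + (A+I)(35) = 63
Read each symbol's code off the tree from the root (left child = 0, right child = 1).

Codes:
  G: 0 (length 1)
  I: 11 (length 2)
  A: 10 (length 2)
Average code length: 98/63 = 1.5556 bits/symbol


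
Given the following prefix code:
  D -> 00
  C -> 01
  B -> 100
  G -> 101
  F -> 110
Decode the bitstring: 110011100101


Decoding step by step:
Bits 110 -> F
Bits 01 -> C
Bits 110 -> F
Bits 01 -> C
Bits 01 -> C


Decoded message: FCFCC


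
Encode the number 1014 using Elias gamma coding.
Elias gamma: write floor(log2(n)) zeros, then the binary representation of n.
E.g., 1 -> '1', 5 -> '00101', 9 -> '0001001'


num_bits = floor(log2(1014)) + 1 = 10
leading_zeros = num_bits - 1 = 9
binary(1014) = 1111110110

Elias gamma(1014) = '000000000' + '1111110110' = 0000000001111110110 (19 bits)


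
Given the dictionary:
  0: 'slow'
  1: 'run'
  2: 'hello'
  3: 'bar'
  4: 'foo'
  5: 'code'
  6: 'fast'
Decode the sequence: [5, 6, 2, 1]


Look up each index in the dictionary:
  5 -> 'code'
  6 -> 'fast'
  2 -> 'hello'
  1 -> 'run'

Decoded: "code fast hello run"


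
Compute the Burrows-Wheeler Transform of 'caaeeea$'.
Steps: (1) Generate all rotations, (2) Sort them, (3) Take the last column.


Rotations (sorted):
  0: $caaeeea -> last char: a
  1: a$caaeee -> last char: e
  2: aaeeea$c -> last char: c
  3: aeeea$ca -> last char: a
  4: caaeeea$ -> last char: $
  5: ea$caaee -> last char: e
  6: eea$caae -> last char: e
  7: eeea$caa -> last char: a


BWT = aeca$eea


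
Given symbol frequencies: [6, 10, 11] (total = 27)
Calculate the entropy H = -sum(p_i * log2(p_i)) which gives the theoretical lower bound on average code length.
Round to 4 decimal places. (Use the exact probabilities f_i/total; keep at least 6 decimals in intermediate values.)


Per-symbol terms -p_i * log2(p_i) with p_i = f_i/27:
  p = 6/27 = 0.222222: log2(p) = -2.169925, -p*log2(p) = 0.482206
  p = 10/27 = 0.370370: log2(p) = -1.432959, -p*log2(p) = 0.530726
  p = 11/27 = 0.407407: log2(p) = -1.295456, -p*log2(p) = 0.527778
H = 0.482206 + 0.530726 + 0.527778 = 1.540710

H = 1.5407 bits/symbol


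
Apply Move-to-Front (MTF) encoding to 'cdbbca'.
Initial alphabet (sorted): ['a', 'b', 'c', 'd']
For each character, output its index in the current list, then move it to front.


MTF encoding:
'c': index 2 in ['a', 'b', 'c', 'd'] -> ['c', 'a', 'b', 'd']
'd': index 3 in ['c', 'a', 'b', 'd'] -> ['d', 'c', 'a', 'b']
'b': index 3 in ['d', 'c', 'a', 'b'] -> ['b', 'd', 'c', 'a']
'b': index 0 in ['b', 'd', 'c', 'a'] -> ['b', 'd', 'c', 'a']
'c': index 2 in ['b', 'd', 'c', 'a'] -> ['c', 'b', 'd', 'a']
'a': index 3 in ['c', 'b', 'd', 'a'] -> ['a', 'c', 'b', 'd']


Output: [2, 3, 3, 0, 2, 3]


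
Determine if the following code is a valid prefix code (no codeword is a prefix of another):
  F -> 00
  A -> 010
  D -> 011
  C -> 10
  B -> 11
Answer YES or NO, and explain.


Checking each pair (does one codeword prefix another?):
  F='00' vs A='010': no prefix
  F='00' vs D='011': no prefix
  F='00' vs C='10': no prefix
  F='00' vs B='11': no prefix
  A='010' vs F='00': no prefix
  A='010' vs D='011': no prefix
  A='010' vs C='10': no prefix
  A='010' vs B='11': no prefix
  D='011' vs F='00': no prefix
  D='011' vs A='010': no prefix
  D='011' vs C='10': no prefix
  D='011' vs B='11': no prefix
  C='10' vs F='00': no prefix
  C='10' vs A='010': no prefix
  C='10' vs D='011': no prefix
  C='10' vs B='11': no prefix
  B='11' vs F='00': no prefix
  B='11' vs A='010': no prefix
  B='11' vs D='011': no prefix
  B='11' vs C='10': no prefix
No violation found over all pairs.

YES -- this is a valid prefix code. No codeword is a prefix of any other codeword.


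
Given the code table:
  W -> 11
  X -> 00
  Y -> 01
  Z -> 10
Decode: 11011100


Decoding:
11 -> W
01 -> Y
11 -> W
00 -> X


Result: WYWX


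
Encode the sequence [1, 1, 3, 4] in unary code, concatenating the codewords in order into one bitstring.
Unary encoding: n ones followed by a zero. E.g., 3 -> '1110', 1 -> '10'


Encode each number as n ones followed by a terminating 0:
  1 -> 10 (2 bits)
  1 -> 10 (2 bits)
  3 -> 1110 (4 bits)
  4 -> 11110 (5 bits)
Total length = 2 + 2 + 4 + 5 = 13 bits.

Unary([1, 1, 3, 4]) = 1010111011110 (13 bits)


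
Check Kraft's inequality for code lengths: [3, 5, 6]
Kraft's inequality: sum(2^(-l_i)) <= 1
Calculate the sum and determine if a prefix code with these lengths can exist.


Sum = 2^(-3) + 2^(-5) + 2^(-6)
    = 0.125 + 0.03125 + 0.015625
    = 11/64 = 0.171875
Since 0.171875 <= 1, Kraft's inequality IS satisfied.
A prefix code with these lengths CAN exist.

Kraft sum = 0.171875. Satisfied.


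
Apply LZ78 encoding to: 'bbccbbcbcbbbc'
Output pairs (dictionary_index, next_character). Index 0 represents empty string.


LZ78 encoding steps:
Dictionary: {0: ''}
Step 1: w='' (idx 0), next='b' -> output (0, 'b'), add 'b' as idx 1
Step 2: w='b' (idx 1), next='c' -> output (1, 'c'), add 'bc' as idx 2
Step 3: w='' (idx 0), next='c' -> output (0, 'c'), add 'c' as idx 3
Step 4: w='b' (idx 1), next='b' -> output (1, 'b'), add 'bb' as idx 4
Step 5: w='c' (idx 3), next='b' -> output (3, 'b'), add 'cb' as idx 5
Step 6: w='cb' (idx 5), next='b' -> output (5, 'b'), add 'cbb' as idx 6
Step 7: w='bc' (idx 2), end of input -> output (2, '')


Encoded: [(0, 'b'), (1, 'c'), (0, 'c'), (1, 'b'), (3, 'b'), (5, 'b'), (2, '')]


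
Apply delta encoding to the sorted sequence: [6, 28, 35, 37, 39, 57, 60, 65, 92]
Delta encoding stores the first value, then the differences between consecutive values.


First value: 6
Deltas:
  28 - 6 = 22
  35 - 28 = 7
  37 - 35 = 2
  39 - 37 = 2
  57 - 39 = 18
  60 - 57 = 3
  65 - 60 = 5
  92 - 65 = 27


Delta encoded: [6, 22, 7, 2, 2, 18, 3, 5, 27]


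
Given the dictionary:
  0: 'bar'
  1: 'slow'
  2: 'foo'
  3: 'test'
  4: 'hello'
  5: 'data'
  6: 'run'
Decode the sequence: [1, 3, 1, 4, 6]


Look up each index in the dictionary:
  1 -> 'slow'
  3 -> 'test'
  1 -> 'slow'
  4 -> 'hello'
  6 -> 'run'

Decoded: "slow test slow hello run"


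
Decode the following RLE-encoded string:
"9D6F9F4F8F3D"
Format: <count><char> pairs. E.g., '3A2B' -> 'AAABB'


Expanding each <count><char> pair:
  9D -> 'DDDDDDDDD'
  6F -> 'FFFFFF'
  9F -> 'FFFFFFFFF'
  4F -> 'FFFF'
  8F -> 'FFFFFFFF'
  3D -> 'DDD'

Decoded = DDDDDDDDDFFFFFFFFFFFFFFFFFFFFFFFFFFFDDD


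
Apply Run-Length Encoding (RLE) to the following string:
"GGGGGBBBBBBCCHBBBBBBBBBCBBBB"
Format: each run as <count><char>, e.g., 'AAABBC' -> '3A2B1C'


Scanning runs left to right:
  i=0: run of 'G' x 5 -> '5G'
  i=5: run of 'B' x 6 -> '6B'
  i=11: run of 'C' x 2 -> '2C'
  i=13: run of 'H' x 1 -> '1H'
  i=14: run of 'B' x 9 -> '9B'
  i=23: run of 'C' x 1 -> '1C'
  i=24: run of 'B' x 4 -> '4B'

RLE = 5G6B2C1H9B1C4B


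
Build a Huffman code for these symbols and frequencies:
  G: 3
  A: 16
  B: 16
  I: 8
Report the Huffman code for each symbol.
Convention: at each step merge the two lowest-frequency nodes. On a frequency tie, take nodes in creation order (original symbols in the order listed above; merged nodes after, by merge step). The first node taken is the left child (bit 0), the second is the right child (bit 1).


Huffman tree construction:
Step 1: Merge G(3) + I(8) = 11
Step 2: Merge (G+I)(11) + A(16) = 27
Step 3: Merge B(16) + ((G+I)+A)(27) = 43
Read each symbol's code off the tree from the root (left child = 0, right child = 1).

Codes:
  G: 100 (length 3)
  A: 11 (length 2)
  B: 0 (length 1)
  I: 101 (length 3)
Average code length: 81/43 = 1.8837 bits/symbol


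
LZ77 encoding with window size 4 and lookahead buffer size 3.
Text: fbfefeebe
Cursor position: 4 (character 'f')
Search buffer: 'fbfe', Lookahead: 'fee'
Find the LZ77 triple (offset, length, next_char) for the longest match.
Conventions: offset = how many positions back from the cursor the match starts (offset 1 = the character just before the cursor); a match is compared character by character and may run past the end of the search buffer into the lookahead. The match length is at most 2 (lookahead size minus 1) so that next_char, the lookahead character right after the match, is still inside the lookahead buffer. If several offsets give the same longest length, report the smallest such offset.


Try each offset into the search buffer:
  offset=1 (pos 3, char 'e'): match length 0
  offset=2 (pos 2, char 'f'): match length 2
  offset=3 (pos 1, char 'b'): match length 0
  offset=4 (pos 0, char 'f'): match length 1
Longest match has length 2 at offset 2.
next_char = character at position 4 + 2 = 6 -> 'e'

Best match: offset=2, length=2 (matching 'fe' starting at position 2)
LZ77 triple: (2, 2, 'e')


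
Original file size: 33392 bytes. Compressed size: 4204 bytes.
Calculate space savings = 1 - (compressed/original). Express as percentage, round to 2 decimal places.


ratio = compressed/original = 4204/33392 = 0.125898
savings = 1 - ratio = 1 - 0.125898 = 0.874102
as a percentage: 0.874102 * 100 = 87.41%

Space savings = 1 - 4204/33392 = 87.41%


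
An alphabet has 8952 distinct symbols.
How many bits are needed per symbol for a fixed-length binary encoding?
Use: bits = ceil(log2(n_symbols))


log2(8952) = 13.128
Bracket: 2^13 = 8192 < 8952 <= 2^14 = 16384
So ceil(log2(8952)) = 14

bits = ceil(log2(8952)) = ceil(13.128) = 14 bits


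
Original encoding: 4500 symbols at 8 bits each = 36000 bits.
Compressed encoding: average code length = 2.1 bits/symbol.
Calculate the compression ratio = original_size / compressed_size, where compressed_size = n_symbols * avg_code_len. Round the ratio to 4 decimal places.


original_size = n_symbols * orig_bits = 4500 * 8 = 36000 bits
compressed_size = n_symbols * avg_code_len = 4500 * 2.1 = 9450.0 bits
ratio = original_size / compressed_size = 36000 / 9450.0 = 3.8095

Compression ratio = 3.8095


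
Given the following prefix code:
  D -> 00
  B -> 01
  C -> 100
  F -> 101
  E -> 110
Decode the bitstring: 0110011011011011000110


Decoding step by step:
Bits 01 -> B
Bits 100 -> C
Bits 110 -> E
Bits 110 -> E
Bits 110 -> E
Bits 110 -> E
Bits 00 -> D
Bits 110 -> E


Decoded message: BCEEEEDE


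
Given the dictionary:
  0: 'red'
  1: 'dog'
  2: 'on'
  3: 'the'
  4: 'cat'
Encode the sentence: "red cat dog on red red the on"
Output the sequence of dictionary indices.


Look up each word in the dictionary:
  'red' -> 0
  'cat' -> 4
  'dog' -> 1
  'on' -> 2
  'red' -> 0
  'red' -> 0
  'the' -> 3
  'on' -> 2

Encoded: [0, 4, 1, 2, 0, 0, 3, 2]


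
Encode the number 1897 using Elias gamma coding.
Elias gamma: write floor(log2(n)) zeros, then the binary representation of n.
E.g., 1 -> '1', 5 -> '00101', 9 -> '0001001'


num_bits = floor(log2(1897)) + 1 = 11
leading_zeros = num_bits - 1 = 10
binary(1897) = 11101101001

Elias gamma(1897) = '0000000000' + '11101101001' = 000000000011101101001 (21 bits)
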